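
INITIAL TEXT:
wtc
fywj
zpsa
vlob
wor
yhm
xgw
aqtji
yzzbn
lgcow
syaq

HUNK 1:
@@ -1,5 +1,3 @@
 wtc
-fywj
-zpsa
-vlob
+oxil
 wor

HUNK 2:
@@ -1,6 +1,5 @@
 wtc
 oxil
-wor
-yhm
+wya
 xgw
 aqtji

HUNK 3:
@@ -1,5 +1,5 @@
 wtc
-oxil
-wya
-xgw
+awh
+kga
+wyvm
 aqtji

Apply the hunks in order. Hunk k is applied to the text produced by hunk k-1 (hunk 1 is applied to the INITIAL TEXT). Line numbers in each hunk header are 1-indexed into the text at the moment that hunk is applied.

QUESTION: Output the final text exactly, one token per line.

Hunk 1: at line 1 remove [fywj,zpsa,vlob] add [oxil] -> 9 lines: wtc oxil wor yhm xgw aqtji yzzbn lgcow syaq
Hunk 2: at line 1 remove [wor,yhm] add [wya] -> 8 lines: wtc oxil wya xgw aqtji yzzbn lgcow syaq
Hunk 3: at line 1 remove [oxil,wya,xgw] add [awh,kga,wyvm] -> 8 lines: wtc awh kga wyvm aqtji yzzbn lgcow syaq

Answer: wtc
awh
kga
wyvm
aqtji
yzzbn
lgcow
syaq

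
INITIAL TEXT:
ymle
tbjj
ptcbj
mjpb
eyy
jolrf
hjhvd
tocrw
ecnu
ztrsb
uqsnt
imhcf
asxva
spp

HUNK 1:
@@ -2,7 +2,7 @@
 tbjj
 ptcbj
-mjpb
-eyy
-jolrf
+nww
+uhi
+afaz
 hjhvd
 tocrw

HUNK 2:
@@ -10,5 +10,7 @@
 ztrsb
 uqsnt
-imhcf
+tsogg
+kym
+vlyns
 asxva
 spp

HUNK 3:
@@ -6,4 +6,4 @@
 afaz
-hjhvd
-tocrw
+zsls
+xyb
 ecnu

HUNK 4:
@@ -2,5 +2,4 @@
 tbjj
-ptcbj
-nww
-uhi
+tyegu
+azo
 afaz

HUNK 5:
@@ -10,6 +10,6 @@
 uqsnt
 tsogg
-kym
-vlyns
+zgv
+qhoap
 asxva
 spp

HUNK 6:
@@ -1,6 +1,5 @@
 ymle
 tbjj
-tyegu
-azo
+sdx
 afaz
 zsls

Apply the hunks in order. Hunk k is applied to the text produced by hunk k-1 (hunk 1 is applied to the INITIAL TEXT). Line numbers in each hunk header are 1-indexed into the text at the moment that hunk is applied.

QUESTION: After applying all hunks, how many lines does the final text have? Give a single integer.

Answer: 14

Derivation:
Hunk 1: at line 2 remove [mjpb,eyy,jolrf] add [nww,uhi,afaz] -> 14 lines: ymle tbjj ptcbj nww uhi afaz hjhvd tocrw ecnu ztrsb uqsnt imhcf asxva spp
Hunk 2: at line 10 remove [imhcf] add [tsogg,kym,vlyns] -> 16 lines: ymle tbjj ptcbj nww uhi afaz hjhvd tocrw ecnu ztrsb uqsnt tsogg kym vlyns asxva spp
Hunk 3: at line 6 remove [hjhvd,tocrw] add [zsls,xyb] -> 16 lines: ymle tbjj ptcbj nww uhi afaz zsls xyb ecnu ztrsb uqsnt tsogg kym vlyns asxva spp
Hunk 4: at line 2 remove [ptcbj,nww,uhi] add [tyegu,azo] -> 15 lines: ymle tbjj tyegu azo afaz zsls xyb ecnu ztrsb uqsnt tsogg kym vlyns asxva spp
Hunk 5: at line 10 remove [kym,vlyns] add [zgv,qhoap] -> 15 lines: ymle tbjj tyegu azo afaz zsls xyb ecnu ztrsb uqsnt tsogg zgv qhoap asxva spp
Hunk 6: at line 1 remove [tyegu,azo] add [sdx] -> 14 lines: ymle tbjj sdx afaz zsls xyb ecnu ztrsb uqsnt tsogg zgv qhoap asxva spp
Final line count: 14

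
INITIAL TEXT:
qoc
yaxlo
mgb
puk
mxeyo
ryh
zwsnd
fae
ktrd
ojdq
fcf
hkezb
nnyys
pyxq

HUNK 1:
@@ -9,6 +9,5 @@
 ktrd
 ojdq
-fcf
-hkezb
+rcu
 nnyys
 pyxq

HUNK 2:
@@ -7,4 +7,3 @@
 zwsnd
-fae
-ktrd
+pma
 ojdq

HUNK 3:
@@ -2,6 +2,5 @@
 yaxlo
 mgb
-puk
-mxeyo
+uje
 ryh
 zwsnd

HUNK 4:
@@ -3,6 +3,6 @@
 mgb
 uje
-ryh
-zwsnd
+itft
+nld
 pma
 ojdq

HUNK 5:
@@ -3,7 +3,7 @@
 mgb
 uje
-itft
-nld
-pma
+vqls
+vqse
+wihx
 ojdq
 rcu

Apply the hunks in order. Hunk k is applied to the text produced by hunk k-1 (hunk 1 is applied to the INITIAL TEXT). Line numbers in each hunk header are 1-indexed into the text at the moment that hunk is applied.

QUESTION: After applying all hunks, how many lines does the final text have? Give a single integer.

Hunk 1: at line 9 remove [fcf,hkezb] add [rcu] -> 13 lines: qoc yaxlo mgb puk mxeyo ryh zwsnd fae ktrd ojdq rcu nnyys pyxq
Hunk 2: at line 7 remove [fae,ktrd] add [pma] -> 12 lines: qoc yaxlo mgb puk mxeyo ryh zwsnd pma ojdq rcu nnyys pyxq
Hunk 3: at line 2 remove [puk,mxeyo] add [uje] -> 11 lines: qoc yaxlo mgb uje ryh zwsnd pma ojdq rcu nnyys pyxq
Hunk 4: at line 3 remove [ryh,zwsnd] add [itft,nld] -> 11 lines: qoc yaxlo mgb uje itft nld pma ojdq rcu nnyys pyxq
Hunk 5: at line 3 remove [itft,nld,pma] add [vqls,vqse,wihx] -> 11 lines: qoc yaxlo mgb uje vqls vqse wihx ojdq rcu nnyys pyxq
Final line count: 11

Answer: 11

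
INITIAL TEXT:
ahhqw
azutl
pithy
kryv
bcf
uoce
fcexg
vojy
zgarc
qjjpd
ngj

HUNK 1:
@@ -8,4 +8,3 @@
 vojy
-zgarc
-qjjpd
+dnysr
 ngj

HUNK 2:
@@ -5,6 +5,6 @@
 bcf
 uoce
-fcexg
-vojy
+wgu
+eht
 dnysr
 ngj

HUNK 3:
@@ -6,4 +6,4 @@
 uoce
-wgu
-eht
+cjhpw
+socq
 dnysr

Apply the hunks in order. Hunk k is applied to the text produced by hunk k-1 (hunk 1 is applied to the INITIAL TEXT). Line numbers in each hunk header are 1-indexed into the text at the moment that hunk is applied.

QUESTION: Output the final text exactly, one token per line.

Answer: ahhqw
azutl
pithy
kryv
bcf
uoce
cjhpw
socq
dnysr
ngj

Derivation:
Hunk 1: at line 8 remove [zgarc,qjjpd] add [dnysr] -> 10 lines: ahhqw azutl pithy kryv bcf uoce fcexg vojy dnysr ngj
Hunk 2: at line 5 remove [fcexg,vojy] add [wgu,eht] -> 10 lines: ahhqw azutl pithy kryv bcf uoce wgu eht dnysr ngj
Hunk 3: at line 6 remove [wgu,eht] add [cjhpw,socq] -> 10 lines: ahhqw azutl pithy kryv bcf uoce cjhpw socq dnysr ngj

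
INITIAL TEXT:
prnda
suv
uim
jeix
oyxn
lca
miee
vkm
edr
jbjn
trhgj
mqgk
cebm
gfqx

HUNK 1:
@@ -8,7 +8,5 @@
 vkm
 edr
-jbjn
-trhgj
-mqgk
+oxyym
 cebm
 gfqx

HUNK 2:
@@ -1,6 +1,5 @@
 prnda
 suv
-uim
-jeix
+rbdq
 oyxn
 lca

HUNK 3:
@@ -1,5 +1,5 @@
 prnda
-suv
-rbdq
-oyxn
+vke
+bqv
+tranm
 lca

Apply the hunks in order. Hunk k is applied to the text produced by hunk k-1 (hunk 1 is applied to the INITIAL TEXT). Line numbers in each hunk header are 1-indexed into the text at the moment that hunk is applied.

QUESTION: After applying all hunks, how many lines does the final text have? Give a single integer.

Hunk 1: at line 8 remove [jbjn,trhgj,mqgk] add [oxyym] -> 12 lines: prnda suv uim jeix oyxn lca miee vkm edr oxyym cebm gfqx
Hunk 2: at line 1 remove [uim,jeix] add [rbdq] -> 11 lines: prnda suv rbdq oyxn lca miee vkm edr oxyym cebm gfqx
Hunk 3: at line 1 remove [suv,rbdq,oyxn] add [vke,bqv,tranm] -> 11 lines: prnda vke bqv tranm lca miee vkm edr oxyym cebm gfqx
Final line count: 11

Answer: 11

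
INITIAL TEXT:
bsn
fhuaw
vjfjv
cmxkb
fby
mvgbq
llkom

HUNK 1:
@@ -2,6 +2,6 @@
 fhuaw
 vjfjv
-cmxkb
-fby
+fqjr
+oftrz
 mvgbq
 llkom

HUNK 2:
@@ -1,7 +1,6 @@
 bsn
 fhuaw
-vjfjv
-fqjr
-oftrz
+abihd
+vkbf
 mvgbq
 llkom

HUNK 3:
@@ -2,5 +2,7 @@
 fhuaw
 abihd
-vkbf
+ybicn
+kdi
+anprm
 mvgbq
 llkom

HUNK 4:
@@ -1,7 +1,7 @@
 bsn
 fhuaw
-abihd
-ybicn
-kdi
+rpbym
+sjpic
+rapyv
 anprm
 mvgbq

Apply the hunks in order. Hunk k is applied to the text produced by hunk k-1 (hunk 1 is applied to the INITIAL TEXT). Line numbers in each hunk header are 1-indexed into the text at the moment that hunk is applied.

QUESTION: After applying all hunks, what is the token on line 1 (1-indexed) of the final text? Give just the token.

Hunk 1: at line 2 remove [cmxkb,fby] add [fqjr,oftrz] -> 7 lines: bsn fhuaw vjfjv fqjr oftrz mvgbq llkom
Hunk 2: at line 1 remove [vjfjv,fqjr,oftrz] add [abihd,vkbf] -> 6 lines: bsn fhuaw abihd vkbf mvgbq llkom
Hunk 3: at line 2 remove [vkbf] add [ybicn,kdi,anprm] -> 8 lines: bsn fhuaw abihd ybicn kdi anprm mvgbq llkom
Hunk 4: at line 1 remove [abihd,ybicn,kdi] add [rpbym,sjpic,rapyv] -> 8 lines: bsn fhuaw rpbym sjpic rapyv anprm mvgbq llkom
Final line 1: bsn

Answer: bsn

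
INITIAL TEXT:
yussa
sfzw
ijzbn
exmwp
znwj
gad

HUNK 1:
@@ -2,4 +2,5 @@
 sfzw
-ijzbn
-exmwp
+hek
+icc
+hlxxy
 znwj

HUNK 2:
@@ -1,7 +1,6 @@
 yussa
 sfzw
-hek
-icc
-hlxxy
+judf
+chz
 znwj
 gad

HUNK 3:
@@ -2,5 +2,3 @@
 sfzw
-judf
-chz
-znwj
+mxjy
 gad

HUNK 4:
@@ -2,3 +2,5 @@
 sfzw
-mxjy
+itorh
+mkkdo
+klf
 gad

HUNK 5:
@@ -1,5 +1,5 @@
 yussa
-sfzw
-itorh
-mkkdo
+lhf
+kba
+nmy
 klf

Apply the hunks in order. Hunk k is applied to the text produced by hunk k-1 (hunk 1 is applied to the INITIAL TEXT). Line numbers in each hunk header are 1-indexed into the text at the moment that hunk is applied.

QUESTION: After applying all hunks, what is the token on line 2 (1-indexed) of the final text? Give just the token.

Hunk 1: at line 2 remove [ijzbn,exmwp] add [hek,icc,hlxxy] -> 7 lines: yussa sfzw hek icc hlxxy znwj gad
Hunk 2: at line 1 remove [hek,icc,hlxxy] add [judf,chz] -> 6 lines: yussa sfzw judf chz znwj gad
Hunk 3: at line 2 remove [judf,chz,znwj] add [mxjy] -> 4 lines: yussa sfzw mxjy gad
Hunk 4: at line 2 remove [mxjy] add [itorh,mkkdo,klf] -> 6 lines: yussa sfzw itorh mkkdo klf gad
Hunk 5: at line 1 remove [sfzw,itorh,mkkdo] add [lhf,kba,nmy] -> 6 lines: yussa lhf kba nmy klf gad
Final line 2: lhf

Answer: lhf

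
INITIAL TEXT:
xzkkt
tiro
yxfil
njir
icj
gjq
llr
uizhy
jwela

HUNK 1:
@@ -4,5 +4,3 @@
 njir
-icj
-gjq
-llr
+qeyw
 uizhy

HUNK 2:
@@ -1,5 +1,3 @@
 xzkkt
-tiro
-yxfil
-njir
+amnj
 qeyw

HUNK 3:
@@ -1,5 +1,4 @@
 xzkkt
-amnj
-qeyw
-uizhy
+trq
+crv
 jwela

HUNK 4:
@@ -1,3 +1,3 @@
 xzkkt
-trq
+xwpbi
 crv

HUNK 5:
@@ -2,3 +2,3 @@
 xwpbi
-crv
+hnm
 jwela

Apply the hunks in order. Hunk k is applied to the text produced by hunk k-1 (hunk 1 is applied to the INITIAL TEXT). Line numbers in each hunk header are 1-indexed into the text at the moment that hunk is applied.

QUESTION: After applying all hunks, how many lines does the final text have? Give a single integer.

Hunk 1: at line 4 remove [icj,gjq,llr] add [qeyw] -> 7 lines: xzkkt tiro yxfil njir qeyw uizhy jwela
Hunk 2: at line 1 remove [tiro,yxfil,njir] add [amnj] -> 5 lines: xzkkt amnj qeyw uizhy jwela
Hunk 3: at line 1 remove [amnj,qeyw,uizhy] add [trq,crv] -> 4 lines: xzkkt trq crv jwela
Hunk 4: at line 1 remove [trq] add [xwpbi] -> 4 lines: xzkkt xwpbi crv jwela
Hunk 5: at line 2 remove [crv] add [hnm] -> 4 lines: xzkkt xwpbi hnm jwela
Final line count: 4

Answer: 4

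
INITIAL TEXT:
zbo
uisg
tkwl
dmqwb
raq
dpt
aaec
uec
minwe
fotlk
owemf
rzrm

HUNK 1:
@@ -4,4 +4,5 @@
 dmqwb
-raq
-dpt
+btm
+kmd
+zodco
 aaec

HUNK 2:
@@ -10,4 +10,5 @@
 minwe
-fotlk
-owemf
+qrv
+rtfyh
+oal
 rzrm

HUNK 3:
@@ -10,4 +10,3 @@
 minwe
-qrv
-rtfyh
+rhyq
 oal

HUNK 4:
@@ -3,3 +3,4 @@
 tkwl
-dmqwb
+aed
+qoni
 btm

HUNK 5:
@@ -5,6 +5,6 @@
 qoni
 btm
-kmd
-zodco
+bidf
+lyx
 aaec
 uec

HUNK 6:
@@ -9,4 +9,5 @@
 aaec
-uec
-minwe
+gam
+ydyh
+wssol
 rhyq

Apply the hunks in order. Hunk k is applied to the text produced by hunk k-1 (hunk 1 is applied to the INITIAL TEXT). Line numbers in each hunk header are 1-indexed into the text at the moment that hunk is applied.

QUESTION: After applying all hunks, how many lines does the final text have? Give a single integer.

Hunk 1: at line 4 remove [raq,dpt] add [btm,kmd,zodco] -> 13 lines: zbo uisg tkwl dmqwb btm kmd zodco aaec uec minwe fotlk owemf rzrm
Hunk 2: at line 10 remove [fotlk,owemf] add [qrv,rtfyh,oal] -> 14 lines: zbo uisg tkwl dmqwb btm kmd zodco aaec uec minwe qrv rtfyh oal rzrm
Hunk 3: at line 10 remove [qrv,rtfyh] add [rhyq] -> 13 lines: zbo uisg tkwl dmqwb btm kmd zodco aaec uec minwe rhyq oal rzrm
Hunk 4: at line 3 remove [dmqwb] add [aed,qoni] -> 14 lines: zbo uisg tkwl aed qoni btm kmd zodco aaec uec minwe rhyq oal rzrm
Hunk 5: at line 5 remove [kmd,zodco] add [bidf,lyx] -> 14 lines: zbo uisg tkwl aed qoni btm bidf lyx aaec uec minwe rhyq oal rzrm
Hunk 6: at line 9 remove [uec,minwe] add [gam,ydyh,wssol] -> 15 lines: zbo uisg tkwl aed qoni btm bidf lyx aaec gam ydyh wssol rhyq oal rzrm
Final line count: 15

Answer: 15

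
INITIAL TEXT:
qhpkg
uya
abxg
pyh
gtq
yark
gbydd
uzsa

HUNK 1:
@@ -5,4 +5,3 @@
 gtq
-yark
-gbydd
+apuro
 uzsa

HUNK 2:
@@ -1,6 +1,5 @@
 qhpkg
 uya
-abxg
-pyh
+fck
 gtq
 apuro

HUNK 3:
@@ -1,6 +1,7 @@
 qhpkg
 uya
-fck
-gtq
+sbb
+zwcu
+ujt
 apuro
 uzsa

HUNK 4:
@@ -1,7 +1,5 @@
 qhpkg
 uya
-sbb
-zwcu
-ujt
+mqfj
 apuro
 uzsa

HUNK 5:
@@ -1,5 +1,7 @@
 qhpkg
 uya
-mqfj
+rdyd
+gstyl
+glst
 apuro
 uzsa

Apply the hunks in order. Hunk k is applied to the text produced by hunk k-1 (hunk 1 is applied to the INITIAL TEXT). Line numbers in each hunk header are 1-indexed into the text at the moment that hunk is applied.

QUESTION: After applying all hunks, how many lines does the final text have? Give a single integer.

Answer: 7

Derivation:
Hunk 1: at line 5 remove [yark,gbydd] add [apuro] -> 7 lines: qhpkg uya abxg pyh gtq apuro uzsa
Hunk 2: at line 1 remove [abxg,pyh] add [fck] -> 6 lines: qhpkg uya fck gtq apuro uzsa
Hunk 3: at line 1 remove [fck,gtq] add [sbb,zwcu,ujt] -> 7 lines: qhpkg uya sbb zwcu ujt apuro uzsa
Hunk 4: at line 1 remove [sbb,zwcu,ujt] add [mqfj] -> 5 lines: qhpkg uya mqfj apuro uzsa
Hunk 5: at line 1 remove [mqfj] add [rdyd,gstyl,glst] -> 7 lines: qhpkg uya rdyd gstyl glst apuro uzsa
Final line count: 7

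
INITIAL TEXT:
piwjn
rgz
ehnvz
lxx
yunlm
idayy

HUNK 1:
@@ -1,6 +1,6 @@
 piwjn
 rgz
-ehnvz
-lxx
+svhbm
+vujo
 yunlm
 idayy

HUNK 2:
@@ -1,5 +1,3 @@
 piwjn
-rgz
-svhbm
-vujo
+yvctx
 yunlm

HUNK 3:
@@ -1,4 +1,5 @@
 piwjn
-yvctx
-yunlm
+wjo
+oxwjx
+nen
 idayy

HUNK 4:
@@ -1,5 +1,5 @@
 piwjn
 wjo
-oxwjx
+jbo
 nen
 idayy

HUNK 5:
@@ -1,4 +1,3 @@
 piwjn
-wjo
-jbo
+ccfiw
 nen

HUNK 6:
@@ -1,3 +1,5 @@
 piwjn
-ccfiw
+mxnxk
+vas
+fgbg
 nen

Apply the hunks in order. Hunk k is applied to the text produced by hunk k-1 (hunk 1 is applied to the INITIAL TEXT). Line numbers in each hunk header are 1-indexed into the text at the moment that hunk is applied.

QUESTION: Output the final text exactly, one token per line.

Hunk 1: at line 1 remove [ehnvz,lxx] add [svhbm,vujo] -> 6 lines: piwjn rgz svhbm vujo yunlm idayy
Hunk 2: at line 1 remove [rgz,svhbm,vujo] add [yvctx] -> 4 lines: piwjn yvctx yunlm idayy
Hunk 3: at line 1 remove [yvctx,yunlm] add [wjo,oxwjx,nen] -> 5 lines: piwjn wjo oxwjx nen idayy
Hunk 4: at line 1 remove [oxwjx] add [jbo] -> 5 lines: piwjn wjo jbo nen idayy
Hunk 5: at line 1 remove [wjo,jbo] add [ccfiw] -> 4 lines: piwjn ccfiw nen idayy
Hunk 6: at line 1 remove [ccfiw] add [mxnxk,vas,fgbg] -> 6 lines: piwjn mxnxk vas fgbg nen idayy

Answer: piwjn
mxnxk
vas
fgbg
nen
idayy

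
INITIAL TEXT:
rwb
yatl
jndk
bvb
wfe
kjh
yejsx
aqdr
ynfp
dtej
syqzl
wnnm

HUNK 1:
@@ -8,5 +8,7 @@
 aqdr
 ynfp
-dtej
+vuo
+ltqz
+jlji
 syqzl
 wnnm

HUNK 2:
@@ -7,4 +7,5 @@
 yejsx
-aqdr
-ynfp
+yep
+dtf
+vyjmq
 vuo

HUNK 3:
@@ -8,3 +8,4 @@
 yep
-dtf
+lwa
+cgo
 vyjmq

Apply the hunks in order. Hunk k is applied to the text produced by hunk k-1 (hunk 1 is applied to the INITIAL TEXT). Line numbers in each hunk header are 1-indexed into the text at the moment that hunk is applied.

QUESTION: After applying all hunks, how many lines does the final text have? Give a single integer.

Hunk 1: at line 8 remove [dtej] add [vuo,ltqz,jlji] -> 14 lines: rwb yatl jndk bvb wfe kjh yejsx aqdr ynfp vuo ltqz jlji syqzl wnnm
Hunk 2: at line 7 remove [aqdr,ynfp] add [yep,dtf,vyjmq] -> 15 lines: rwb yatl jndk bvb wfe kjh yejsx yep dtf vyjmq vuo ltqz jlji syqzl wnnm
Hunk 3: at line 8 remove [dtf] add [lwa,cgo] -> 16 lines: rwb yatl jndk bvb wfe kjh yejsx yep lwa cgo vyjmq vuo ltqz jlji syqzl wnnm
Final line count: 16

Answer: 16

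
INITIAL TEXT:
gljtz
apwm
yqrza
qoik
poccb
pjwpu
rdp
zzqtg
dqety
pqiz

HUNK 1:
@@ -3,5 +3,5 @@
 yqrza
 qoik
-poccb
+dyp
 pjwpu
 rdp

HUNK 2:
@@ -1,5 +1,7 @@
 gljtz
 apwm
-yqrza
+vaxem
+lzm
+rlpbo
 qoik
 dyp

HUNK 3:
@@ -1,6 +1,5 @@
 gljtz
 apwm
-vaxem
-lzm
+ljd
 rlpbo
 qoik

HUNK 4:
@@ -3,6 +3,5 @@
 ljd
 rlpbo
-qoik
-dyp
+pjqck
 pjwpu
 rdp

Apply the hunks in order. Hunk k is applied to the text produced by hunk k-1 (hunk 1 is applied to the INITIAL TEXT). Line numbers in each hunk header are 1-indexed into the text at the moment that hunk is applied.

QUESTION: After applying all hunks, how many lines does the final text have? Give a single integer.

Hunk 1: at line 3 remove [poccb] add [dyp] -> 10 lines: gljtz apwm yqrza qoik dyp pjwpu rdp zzqtg dqety pqiz
Hunk 2: at line 1 remove [yqrza] add [vaxem,lzm,rlpbo] -> 12 lines: gljtz apwm vaxem lzm rlpbo qoik dyp pjwpu rdp zzqtg dqety pqiz
Hunk 3: at line 1 remove [vaxem,lzm] add [ljd] -> 11 lines: gljtz apwm ljd rlpbo qoik dyp pjwpu rdp zzqtg dqety pqiz
Hunk 4: at line 3 remove [qoik,dyp] add [pjqck] -> 10 lines: gljtz apwm ljd rlpbo pjqck pjwpu rdp zzqtg dqety pqiz
Final line count: 10

Answer: 10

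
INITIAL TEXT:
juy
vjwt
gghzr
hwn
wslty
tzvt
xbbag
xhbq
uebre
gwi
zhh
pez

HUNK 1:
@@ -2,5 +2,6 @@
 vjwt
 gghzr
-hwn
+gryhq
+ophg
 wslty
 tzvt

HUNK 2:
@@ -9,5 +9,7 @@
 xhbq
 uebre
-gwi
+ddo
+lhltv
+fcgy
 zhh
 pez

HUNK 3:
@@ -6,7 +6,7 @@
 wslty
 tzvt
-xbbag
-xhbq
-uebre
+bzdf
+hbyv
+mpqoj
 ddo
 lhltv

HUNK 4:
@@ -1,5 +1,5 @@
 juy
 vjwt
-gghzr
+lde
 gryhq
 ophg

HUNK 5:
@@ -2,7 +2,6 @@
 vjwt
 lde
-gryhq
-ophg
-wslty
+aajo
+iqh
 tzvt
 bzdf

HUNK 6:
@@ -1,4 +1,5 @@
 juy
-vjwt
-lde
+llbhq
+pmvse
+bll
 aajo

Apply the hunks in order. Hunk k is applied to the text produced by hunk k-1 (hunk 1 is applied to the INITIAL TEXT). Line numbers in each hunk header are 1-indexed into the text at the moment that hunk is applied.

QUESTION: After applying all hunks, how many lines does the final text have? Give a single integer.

Hunk 1: at line 2 remove [hwn] add [gryhq,ophg] -> 13 lines: juy vjwt gghzr gryhq ophg wslty tzvt xbbag xhbq uebre gwi zhh pez
Hunk 2: at line 9 remove [gwi] add [ddo,lhltv,fcgy] -> 15 lines: juy vjwt gghzr gryhq ophg wslty tzvt xbbag xhbq uebre ddo lhltv fcgy zhh pez
Hunk 3: at line 6 remove [xbbag,xhbq,uebre] add [bzdf,hbyv,mpqoj] -> 15 lines: juy vjwt gghzr gryhq ophg wslty tzvt bzdf hbyv mpqoj ddo lhltv fcgy zhh pez
Hunk 4: at line 1 remove [gghzr] add [lde] -> 15 lines: juy vjwt lde gryhq ophg wslty tzvt bzdf hbyv mpqoj ddo lhltv fcgy zhh pez
Hunk 5: at line 2 remove [gryhq,ophg,wslty] add [aajo,iqh] -> 14 lines: juy vjwt lde aajo iqh tzvt bzdf hbyv mpqoj ddo lhltv fcgy zhh pez
Hunk 6: at line 1 remove [vjwt,lde] add [llbhq,pmvse,bll] -> 15 lines: juy llbhq pmvse bll aajo iqh tzvt bzdf hbyv mpqoj ddo lhltv fcgy zhh pez
Final line count: 15

Answer: 15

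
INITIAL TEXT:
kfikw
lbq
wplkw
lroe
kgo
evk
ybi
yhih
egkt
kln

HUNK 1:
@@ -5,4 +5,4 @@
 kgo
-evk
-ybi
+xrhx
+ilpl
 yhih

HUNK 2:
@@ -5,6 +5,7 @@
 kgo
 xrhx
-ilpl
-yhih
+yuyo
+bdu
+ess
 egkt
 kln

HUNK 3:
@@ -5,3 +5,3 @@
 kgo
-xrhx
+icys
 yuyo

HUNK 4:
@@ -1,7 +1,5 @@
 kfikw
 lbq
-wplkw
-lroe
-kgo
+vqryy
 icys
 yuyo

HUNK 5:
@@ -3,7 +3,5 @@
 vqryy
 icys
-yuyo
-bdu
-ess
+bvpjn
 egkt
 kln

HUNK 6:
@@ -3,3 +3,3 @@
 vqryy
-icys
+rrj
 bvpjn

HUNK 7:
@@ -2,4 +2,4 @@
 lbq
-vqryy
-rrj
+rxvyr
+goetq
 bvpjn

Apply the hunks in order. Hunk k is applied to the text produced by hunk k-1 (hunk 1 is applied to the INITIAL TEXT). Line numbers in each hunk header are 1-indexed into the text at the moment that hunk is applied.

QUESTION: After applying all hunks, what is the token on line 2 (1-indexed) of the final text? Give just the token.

Answer: lbq

Derivation:
Hunk 1: at line 5 remove [evk,ybi] add [xrhx,ilpl] -> 10 lines: kfikw lbq wplkw lroe kgo xrhx ilpl yhih egkt kln
Hunk 2: at line 5 remove [ilpl,yhih] add [yuyo,bdu,ess] -> 11 lines: kfikw lbq wplkw lroe kgo xrhx yuyo bdu ess egkt kln
Hunk 3: at line 5 remove [xrhx] add [icys] -> 11 lines: kfikw lbq wplkw lroe kgo icys yuyo bdu ess egkt kln
Hunk 4: at line 1 remove [wplkw,lroe,kgo] add [vqryy] -> 9 lines: kfikw lbq vqryy icys yuyo bdu ess egkt kln
Hunk 5: at line 3 remove [yuyo,bdu,ess] add [bvpjn] -> 7 lines: kfikw lbq vqryy icys bvpjn egkt kln
Hunk 6: at line 3 remove [icys] add [rrj] -> 7 lines: kfikw lbq vqryy rrj bvpjn egkt kln
Hunk 7: at line 2 remove [vqryy,rrj] add [rxvyr,goetq] -> 7 lines: kfikw lbq rxvyr goetq bvpjn egkt kln
Final line 2: lbq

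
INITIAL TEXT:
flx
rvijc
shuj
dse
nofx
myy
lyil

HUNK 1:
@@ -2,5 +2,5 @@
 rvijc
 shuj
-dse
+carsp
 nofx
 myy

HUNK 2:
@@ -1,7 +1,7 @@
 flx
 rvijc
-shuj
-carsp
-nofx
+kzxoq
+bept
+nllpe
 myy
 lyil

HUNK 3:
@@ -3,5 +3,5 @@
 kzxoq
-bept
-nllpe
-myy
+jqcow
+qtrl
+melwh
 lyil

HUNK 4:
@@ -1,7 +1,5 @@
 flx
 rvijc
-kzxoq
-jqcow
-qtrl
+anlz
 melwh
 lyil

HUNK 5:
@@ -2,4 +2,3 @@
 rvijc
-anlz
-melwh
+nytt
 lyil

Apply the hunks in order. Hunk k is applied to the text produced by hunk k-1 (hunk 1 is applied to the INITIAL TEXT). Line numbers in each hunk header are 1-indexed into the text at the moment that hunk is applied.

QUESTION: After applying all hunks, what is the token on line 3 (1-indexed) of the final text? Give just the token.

Answer: nytt

Derivation:
Hunk 1: at line 2 remove [dse] add [carsp] -> 7 lines: flx rvijc shuj carsp nofx myy lyil
Hunk 2: at line 1 remove [shuj,carsp,nofx] add [kzxoq,bept,nllpe] -> 7 lines: flx rvijc kzxoq bept nllpe myy lyil
Hunk 3: at line 3 remove [bept,nllpe,myy] add [jqcow,qtrl,melwh] -> 7 lines: flx rvijc kzxoq jqcow qtrl melwh lyil
Hunk 4: at line 1 remove [kzxoq,jqcow,qtrl] add [anlz] -> 5 lines: flx rvijc anlz melwh lyil
Hunk 5: at line 2 remove [anlz,melwh] add [nytt] -> 4 lines: flx rvijc nytt lyil
Final line 3: nytt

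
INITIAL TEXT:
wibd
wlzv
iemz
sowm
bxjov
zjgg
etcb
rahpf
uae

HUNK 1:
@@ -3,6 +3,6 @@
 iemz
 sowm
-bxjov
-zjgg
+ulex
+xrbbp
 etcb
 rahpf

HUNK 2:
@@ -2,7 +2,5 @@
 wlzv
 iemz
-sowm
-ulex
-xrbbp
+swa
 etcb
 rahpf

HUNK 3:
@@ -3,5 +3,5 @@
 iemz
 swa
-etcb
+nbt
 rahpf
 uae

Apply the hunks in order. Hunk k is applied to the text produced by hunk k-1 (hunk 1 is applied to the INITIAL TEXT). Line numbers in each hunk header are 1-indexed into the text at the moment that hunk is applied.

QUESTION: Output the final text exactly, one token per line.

Hunk 1: at line 3 remove [bxjov,zjgg] add [ulex,xrbbp] -> 9 lines: wibd wlzv iemz sowm ulex xrbbp etcb rahpf uae
Hunk 2: at line 2 remove [sowm,ulex,xrbbp] add [swa] -> 7 lines: wibd wlzv iemz swa etcb rahpf uae
Hunk 3: at line 3 remove [etcb] add [nbt] -> 7 lines: wibd wlzv iemz swa nbt rahpf uae

Answer: wibd
wlzv
iemz
swa
nbt
rahpf
uae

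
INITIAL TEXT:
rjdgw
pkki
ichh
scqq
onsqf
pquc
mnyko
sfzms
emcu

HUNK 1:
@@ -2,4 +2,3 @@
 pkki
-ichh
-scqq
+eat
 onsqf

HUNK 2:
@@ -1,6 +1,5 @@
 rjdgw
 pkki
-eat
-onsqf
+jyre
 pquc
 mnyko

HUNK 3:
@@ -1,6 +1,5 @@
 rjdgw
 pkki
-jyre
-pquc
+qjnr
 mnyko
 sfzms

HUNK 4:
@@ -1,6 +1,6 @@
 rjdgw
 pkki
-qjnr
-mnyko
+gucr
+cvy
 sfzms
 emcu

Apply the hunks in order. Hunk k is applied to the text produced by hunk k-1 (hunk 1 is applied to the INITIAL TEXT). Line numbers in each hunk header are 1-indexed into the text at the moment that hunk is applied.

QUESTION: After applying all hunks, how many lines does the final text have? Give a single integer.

Hunk 1: at line 2 remove [ichh,scqq] add [eat] -> 8 lines: rjdgw pkki eat onsqf pquc mnyko sfzms emcu
Hunk 2: at line 1 remove [eat,onsqf] add [jyre] -> 7 lines: rjdgw pkki jyre pquc mnyko sfzms emcu
Hunk 3: at line 1 remove [jyre,pquc] add [qjnr] -> 6 lines: rjdgw pkki qjnr mnyko sfzms emcu
Hunk 4: at line 1 remove [qjnr,mnyko] add [gucr,cvy] -> 6 lines: rjdgw pkki gucr cvy sfzms emcu
Final line count: 6

Answer: 6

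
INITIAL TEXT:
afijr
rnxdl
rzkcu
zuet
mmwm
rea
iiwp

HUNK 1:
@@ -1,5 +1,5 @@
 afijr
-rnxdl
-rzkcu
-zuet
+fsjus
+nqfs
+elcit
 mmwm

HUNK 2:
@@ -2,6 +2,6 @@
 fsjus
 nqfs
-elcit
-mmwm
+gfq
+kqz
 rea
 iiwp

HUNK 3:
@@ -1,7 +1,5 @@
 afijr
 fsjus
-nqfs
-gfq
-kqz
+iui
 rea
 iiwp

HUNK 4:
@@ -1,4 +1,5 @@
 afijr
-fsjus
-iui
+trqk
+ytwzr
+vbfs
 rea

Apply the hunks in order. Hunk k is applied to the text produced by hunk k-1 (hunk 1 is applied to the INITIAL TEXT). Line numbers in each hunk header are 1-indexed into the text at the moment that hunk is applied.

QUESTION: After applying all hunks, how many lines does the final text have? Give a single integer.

Hunk 1: at line 1 remove [rnxdl,rzkcu,zuet] add [fsjus,nqfs,elcit] -> 7 lines: afijr fsjus nqfs elcit mmwm rea iiwp
Hunk 2: at line 2 remove [elcit,mmwm] add [gfq,kqz] -> 7 lines: afijr fsjus nqfs gfq kqz rea iiwp
Hunk 3: at line 1 remove [nqfs,gfq,kqz] add [iui] -> 5 lines: afijr fsjus iui rea iiwp
Hunk 4: at line 1 remove [fsjus,iui] add [trqk,ytwzr,vbfs] -> 6 lines: afijr trqk ytwzr vbfs rea iiwp
Final line count: 6

Answer: 6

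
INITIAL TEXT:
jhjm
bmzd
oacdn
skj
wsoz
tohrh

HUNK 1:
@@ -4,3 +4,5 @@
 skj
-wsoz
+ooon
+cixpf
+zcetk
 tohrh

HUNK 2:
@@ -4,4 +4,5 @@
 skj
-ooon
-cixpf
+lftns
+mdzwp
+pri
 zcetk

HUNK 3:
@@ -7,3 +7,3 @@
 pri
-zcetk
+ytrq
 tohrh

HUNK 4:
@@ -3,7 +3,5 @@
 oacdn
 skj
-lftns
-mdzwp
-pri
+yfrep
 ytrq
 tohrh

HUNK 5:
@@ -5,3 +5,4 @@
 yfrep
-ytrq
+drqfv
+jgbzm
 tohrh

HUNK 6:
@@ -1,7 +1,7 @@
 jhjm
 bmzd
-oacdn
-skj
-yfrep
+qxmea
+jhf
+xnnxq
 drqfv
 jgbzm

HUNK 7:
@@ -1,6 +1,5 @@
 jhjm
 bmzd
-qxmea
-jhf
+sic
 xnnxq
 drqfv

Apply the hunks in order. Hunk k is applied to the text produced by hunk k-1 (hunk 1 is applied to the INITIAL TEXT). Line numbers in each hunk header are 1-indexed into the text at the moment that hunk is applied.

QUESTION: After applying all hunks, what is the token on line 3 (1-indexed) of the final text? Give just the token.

Answer: sic

Derivation:
Hunk 1: at line 4 remove [wsoz] add [ooon,cixpf,zcetk] -> 8 lines: jhjm bmzd oacdn skj ooon cixpf zcetk tohrh
Hunk 2: at line 4 remove [ooon,cixpf] add [lftns,mdzwp,pri] -> 9 lines: jhjm bmzd oacdn skj lftns mdzwp pri zcetk tohrh
Hunk 3: at line 7 remove [zcetk] add [ytrq] -> 9 lines: jhjm bmzd oacdn skj lftns mdzwp pri ytrq tohrh
Hunk 4: at line 3 remove [lftns,mdzwp,pri] add [yfrep] -> 7 lines: jhjm bmzd oacdn skj yfrep ytrq tohrh
Hunk 5: at line 5 remove [ytrq] add [drqfv,jgbzm] -> 8 lines: jhjm bmzd oacdn skj yfrep drqfv jgbzm tohrh
Hunk 6: at line 1 remove [oacdn,skj,yfrep] add [qxmea,jhf,xnnxq] -> 8 lines: jhjm bmzd qxmea jhf xnnxq drqfv jgbzm tohrh
Hunk 7: at line 1 remove [qxmea,jhf] add [sic] -> 7 lines: jhjm bmzd sic xnnxq drqfv jgbzm tohrh
Final line 3: sic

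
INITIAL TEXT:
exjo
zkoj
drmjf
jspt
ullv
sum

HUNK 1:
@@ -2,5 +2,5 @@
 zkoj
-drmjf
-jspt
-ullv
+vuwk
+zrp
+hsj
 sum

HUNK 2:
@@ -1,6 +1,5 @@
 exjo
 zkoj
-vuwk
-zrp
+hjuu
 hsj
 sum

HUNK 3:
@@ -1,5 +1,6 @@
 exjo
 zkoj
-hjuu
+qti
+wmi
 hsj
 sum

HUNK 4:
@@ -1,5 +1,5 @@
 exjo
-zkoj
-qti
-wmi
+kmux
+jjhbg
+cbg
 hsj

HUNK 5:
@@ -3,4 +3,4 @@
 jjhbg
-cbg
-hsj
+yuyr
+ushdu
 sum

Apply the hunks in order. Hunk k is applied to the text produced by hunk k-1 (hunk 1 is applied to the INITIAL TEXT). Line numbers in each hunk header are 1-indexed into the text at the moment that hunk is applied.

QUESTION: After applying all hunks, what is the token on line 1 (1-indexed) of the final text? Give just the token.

Answer: exjo

Derivation:
Hunk 1: at line 2 remove [drmjf,jspt,ullv] add [vuwk,zrp,hsj] -> 6 lines: exjo zkoj vuwk zrp hsj sum
Hunk 2: at line 1 remove [vuwk,zrp] add [hjuu] -> 5 lines: exjo zkoj hjuu hsj sum
Hunk 3: at line 1 remove [hjuu] add [qti,wmi] -> 6 lines: exjo zkoj qti wmi hsj sum
Hunk 4: at line 1 remove [zkoj,qti,wmi] add [kmux,jjhbg,cbg] -> 6 lines: exjo kmux jjhbg cbg hsj sum
Hunk 5: at line 3 remove [cbg,hsj] add [yuyr,ushdu] -> 6 lines: exjo kmux jjhbg yuyr ushdu sum
Final line 1: exjo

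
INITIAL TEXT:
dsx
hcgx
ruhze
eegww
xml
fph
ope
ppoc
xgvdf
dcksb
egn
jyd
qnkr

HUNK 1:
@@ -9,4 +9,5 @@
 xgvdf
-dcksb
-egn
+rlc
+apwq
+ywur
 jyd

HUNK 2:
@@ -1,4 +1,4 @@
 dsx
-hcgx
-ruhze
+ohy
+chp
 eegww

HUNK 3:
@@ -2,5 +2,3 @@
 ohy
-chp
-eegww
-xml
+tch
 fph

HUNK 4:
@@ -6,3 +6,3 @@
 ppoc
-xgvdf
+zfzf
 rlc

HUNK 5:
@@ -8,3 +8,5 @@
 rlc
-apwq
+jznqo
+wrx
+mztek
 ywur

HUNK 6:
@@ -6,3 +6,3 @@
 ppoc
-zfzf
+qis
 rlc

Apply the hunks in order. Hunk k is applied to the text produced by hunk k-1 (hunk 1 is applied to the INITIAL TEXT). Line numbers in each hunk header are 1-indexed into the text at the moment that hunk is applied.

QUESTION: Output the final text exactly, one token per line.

Hunk 1: at line 9 remove [dcksb,egn] add [rlc,apwq,ywur] -> 14 lines: dsx hcgx ruhze eegww xml fph ope ppoc xgvdf rlc apwq ywur jyd qnkr
Hunk 2: at line 1 remove [hcgx,ruhze] add [ohy,chp] -> 14 lines: dsx ohy chp eegww xml fph ope ppoc xgvdf rlc apwq ywur jyd qnkr
Hunk 3: at line 2 remove [chp,eegww,xml] add [tch] -> 12 lines: dsx ohy tch fph ope ppoc xgvdf rlc apwq ywur jyd qnkr
Hunk 4: at line 6 remove [xgvdf] add [zfzf] -> 12 lines: dsx ohy tch fph ope ppoc zfzf rlc apwq ywur jyd qnkr
Hunk 5: at line 8 remove [apwq] add [jznqo,wrx,mztek] -> 14 lines: dsx ohy tch fph ope ppoc zfzf rlc jznqo wrx mztek ywur jyd qnkr
Hunk 6: at line 6 remove [zfzf] add [qis] -> 14 lines: dsx ohy tch fph ope ppoc qis rlc jznqo wrx mztek ywur jyd qnkr

Answer: dsx
ohy
tch
fph
ope
ppoc
qis
rlc
jznqo
wrx
mztek
ywur
jyd
qnkr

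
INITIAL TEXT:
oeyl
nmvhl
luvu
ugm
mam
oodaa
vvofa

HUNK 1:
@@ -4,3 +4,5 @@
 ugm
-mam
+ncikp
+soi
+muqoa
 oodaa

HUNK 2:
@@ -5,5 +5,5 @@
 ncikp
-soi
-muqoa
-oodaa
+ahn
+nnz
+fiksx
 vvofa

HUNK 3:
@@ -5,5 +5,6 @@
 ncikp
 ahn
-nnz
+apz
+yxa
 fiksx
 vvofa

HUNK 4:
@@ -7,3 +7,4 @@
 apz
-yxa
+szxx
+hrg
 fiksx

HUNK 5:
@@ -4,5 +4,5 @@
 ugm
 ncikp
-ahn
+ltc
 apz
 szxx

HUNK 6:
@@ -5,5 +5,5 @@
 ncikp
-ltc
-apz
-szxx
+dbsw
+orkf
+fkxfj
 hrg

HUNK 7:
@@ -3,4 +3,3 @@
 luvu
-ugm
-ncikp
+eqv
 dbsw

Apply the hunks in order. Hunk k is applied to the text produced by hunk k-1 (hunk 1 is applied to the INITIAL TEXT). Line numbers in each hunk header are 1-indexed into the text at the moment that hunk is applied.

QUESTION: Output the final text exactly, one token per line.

Answer: oeyl
nmvhl
luvu
eqv
dbsw
orkf
fkxfj
hrg
fiksx
vvofa

Derivation:
Hunk 1: at line 4 remove [mam] add [ncikp,soi,muqoa] -> 9 lines: oeyl nmvhl luvu ugm ncikp soi muqoa oodaa vvofa
Hunk 2: at line 5 remove [soi,muqoa,oodaa] add [ahn,nnz,fiksx] -> 9 lines: oeyl nmvhl luvu ugm ncikp ahn nnz fiksx vvofa
Hunk 3: at line 5 remove [nnz] add [apz,yxa] -> 10 lines: oeyl nmvhl luvu ugm ncikp ahn apz yxa fiksx vvofa
Hunk 4: at line 7 remove [yxa] add [szxx,hrg] -> 11 lines: oeyl nmvhl luvu ugm ncikp ahn apz szxx hrg fiksx vvofa
Hunk 5: at line 4 remove [ahn] add [ltc] -> 11 lines: oeyl nmvhl luvu ugm ncikp ltc apz szxx hrg fiksx vvofa
Hunk 6: at line 5 remove [ltc,apz,szxx] add [dbsw,orkf,fkxfj] -> 11 lines: oeyl nmvhl luvu ugm ncikp dbsw orkf fkxfj hrg fiksx vvofa
Hunk 7: at line 3 remove [ugm,ncikp] add [eqv] -> 10 lines: oeyl nmvhl luvu eqv dbsw orkf fkxfj hrg fiksx vvofa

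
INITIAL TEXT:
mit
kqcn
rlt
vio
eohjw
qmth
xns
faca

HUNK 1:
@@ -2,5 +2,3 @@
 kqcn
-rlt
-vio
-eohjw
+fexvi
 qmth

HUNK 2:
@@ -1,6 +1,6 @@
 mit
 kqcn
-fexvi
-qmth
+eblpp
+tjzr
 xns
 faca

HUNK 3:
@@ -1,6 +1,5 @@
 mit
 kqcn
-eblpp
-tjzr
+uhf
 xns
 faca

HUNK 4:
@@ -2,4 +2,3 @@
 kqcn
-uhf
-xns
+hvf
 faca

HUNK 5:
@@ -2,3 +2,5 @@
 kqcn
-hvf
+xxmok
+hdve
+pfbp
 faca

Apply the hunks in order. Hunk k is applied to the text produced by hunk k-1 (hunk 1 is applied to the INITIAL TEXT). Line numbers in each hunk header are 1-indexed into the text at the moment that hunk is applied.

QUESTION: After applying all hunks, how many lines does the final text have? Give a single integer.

Hunk 1: at line 2 remove [rlt,vio,eohjw] add [fexvi] -> 6 lines: mit kqcn fexvi qmth xns faca
Hunk 2: at line 1 remove [fexvi,qmth] add [eblpp,tjzr] -> 6 lines: mit kqcn eblpp tjzr xns faca
Hunk 3: at line 1 remove [eblpp,tjzr] add [uhf] -> 5 lines: mit kqcn uhf xns faca
Hunk 4: at line 2 remove [uhf,xns] add [hvf] -> 4 lines: mit kqcn hvf faca
Hunk 5: at line 2 remove [hvf] add [xxmok,hdve,pfbp] -> 6 lines: mit kqcn xxmok hdve pfbp faca
Final line count: 6

Answer: 6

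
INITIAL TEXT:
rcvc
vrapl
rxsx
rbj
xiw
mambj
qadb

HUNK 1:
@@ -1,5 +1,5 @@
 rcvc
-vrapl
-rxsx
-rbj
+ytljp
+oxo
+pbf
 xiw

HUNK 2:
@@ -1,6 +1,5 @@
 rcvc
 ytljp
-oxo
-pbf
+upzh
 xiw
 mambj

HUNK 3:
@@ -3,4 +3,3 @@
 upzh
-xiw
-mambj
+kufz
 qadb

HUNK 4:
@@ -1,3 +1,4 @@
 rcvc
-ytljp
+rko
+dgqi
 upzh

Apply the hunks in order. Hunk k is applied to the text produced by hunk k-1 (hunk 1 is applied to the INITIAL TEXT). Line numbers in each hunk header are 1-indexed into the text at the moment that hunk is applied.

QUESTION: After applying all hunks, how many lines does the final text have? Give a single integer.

Hunk 1: at line 1 remove [vrapl,rxsx,rbj] add [ytljp,oxo,pbf] -> 7 lines: rcvc ytljp oxo pbf xiw mambj qadb
Hunk 2: at line 1 remove [oxo,pbf] add [upzh] -> 6 lines: rcvc ytljp upzh xiw mambj qadb
Hunk 3: at line 3 remove [xiw,mambj] add [kufz] -> 5 lines: rcvc ytljp upzh kufz qadb
Hunk 4: at line 1 remove [ytljp] add [rko,dgqi] -> 6 lines: rcvc rko dgqi upzh kufz qadb
Final line count: 6

Answer: 6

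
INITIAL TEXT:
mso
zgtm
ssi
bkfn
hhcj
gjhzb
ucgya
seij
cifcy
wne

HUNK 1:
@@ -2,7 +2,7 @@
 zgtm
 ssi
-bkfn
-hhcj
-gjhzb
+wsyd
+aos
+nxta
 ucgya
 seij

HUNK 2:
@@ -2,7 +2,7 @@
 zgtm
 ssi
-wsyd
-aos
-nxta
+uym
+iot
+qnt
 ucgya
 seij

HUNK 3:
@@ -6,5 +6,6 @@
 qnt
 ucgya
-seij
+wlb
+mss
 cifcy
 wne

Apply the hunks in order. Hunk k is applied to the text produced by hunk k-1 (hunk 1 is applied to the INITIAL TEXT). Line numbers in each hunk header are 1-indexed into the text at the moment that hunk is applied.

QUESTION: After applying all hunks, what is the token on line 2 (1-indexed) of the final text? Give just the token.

Answer: zgtm

Derivation:
Hunk 1: at line 2 remove [bkfn,hhcj,gjhzb] add [wsyd,aos,nxta] -> 10 lines: mso zgtm ssi wsyd aos nxta ucgya seij cifcy wne
Hunk 2: at line 2 remove [wsyd,aos,nxta] add [uym,iot,qnt] -> 10 lines: mso zgtm ssi uym iot qnt ucgya seij cifcy wne
Hunk 3: at line 6 remove [seij] add [wlb,mss] -> 11 lines: mso zgtm ssi uym iot qnt ucgya wlb mss cifcy wne
Final line 2: zgtm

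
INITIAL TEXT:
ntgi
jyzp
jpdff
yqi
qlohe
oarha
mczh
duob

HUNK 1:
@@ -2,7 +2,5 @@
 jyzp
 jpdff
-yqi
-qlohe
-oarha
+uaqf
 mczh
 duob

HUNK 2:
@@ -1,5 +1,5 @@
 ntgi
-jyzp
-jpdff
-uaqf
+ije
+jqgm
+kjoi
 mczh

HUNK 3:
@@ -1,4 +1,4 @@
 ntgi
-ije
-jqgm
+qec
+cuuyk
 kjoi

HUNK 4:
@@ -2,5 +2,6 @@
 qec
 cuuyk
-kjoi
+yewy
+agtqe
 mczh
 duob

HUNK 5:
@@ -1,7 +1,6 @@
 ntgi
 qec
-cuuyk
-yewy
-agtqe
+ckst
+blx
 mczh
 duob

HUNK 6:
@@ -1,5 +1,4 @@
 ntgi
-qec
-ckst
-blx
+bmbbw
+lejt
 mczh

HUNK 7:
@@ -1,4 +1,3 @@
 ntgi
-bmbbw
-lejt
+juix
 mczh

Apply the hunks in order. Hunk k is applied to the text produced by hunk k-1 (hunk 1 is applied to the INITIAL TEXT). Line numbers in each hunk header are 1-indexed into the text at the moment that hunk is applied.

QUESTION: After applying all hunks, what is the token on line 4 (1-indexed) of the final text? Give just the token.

Hunk 1: at line 2 remove [yqi,qlohe,oarha] add [uaqf] -> 6 lines: ntgi jyzp jpdff uaqf mczh duob
Hunk 2: at line 1 remove [jyzp,jpdff,uaqf] add [ije,jqgm,kjoi] -> 6 lines: ntgi ije jqgm kjoi mczh duob
Hunk 3: at line 1 remove [ije,jqgm] add [qec,cuuyk] -> 6 lines: ntgi qec cuuyk kjoi mczh duob
Hunk 4: at line 2 remove [kjoi] add [yewy,agtqe] -> 7 lines: ntgi qec cuuyk yewy agtqe mczh duob
Hunk 5: at line 1 remove [cuuyk,yewy,agtqe] add [ckst,blx] -> 6 lines: ntgi qec ckst blx mczh duob
Hunk 6: at line 1 remove [qec,ckst,blx] add [bmbbw,lejt] -> 5 lines: ntgi bmbbw lejt mczh duob
Hunk 7: at line 1 remove [bmbbw,lejt] add [juix] -> 4 lines: ntgi juix mczh duob
Final line 4: duob

Answer: duob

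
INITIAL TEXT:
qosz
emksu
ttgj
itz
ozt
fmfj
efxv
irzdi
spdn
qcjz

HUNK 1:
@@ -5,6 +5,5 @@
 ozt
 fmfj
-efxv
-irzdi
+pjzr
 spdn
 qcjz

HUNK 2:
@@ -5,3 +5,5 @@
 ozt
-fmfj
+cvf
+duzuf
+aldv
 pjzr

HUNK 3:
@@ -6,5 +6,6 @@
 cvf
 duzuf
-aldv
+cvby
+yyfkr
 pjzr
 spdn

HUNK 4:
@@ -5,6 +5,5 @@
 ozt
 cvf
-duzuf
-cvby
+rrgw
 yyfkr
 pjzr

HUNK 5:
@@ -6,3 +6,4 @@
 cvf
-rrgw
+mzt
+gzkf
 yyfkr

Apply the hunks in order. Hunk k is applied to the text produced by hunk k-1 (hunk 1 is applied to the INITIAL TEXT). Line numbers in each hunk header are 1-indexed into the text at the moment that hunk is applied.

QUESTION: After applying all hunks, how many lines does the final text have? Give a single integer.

Hunk 1: at line 5 remove [efxv,irzdi] add [pjzr] -> 9 lines: qosz emksu ttgj itz ozt fmfj pjzr spdn qcjz
Hunk 2: at line 5 remove [fmfj] add [cvf,duzuf,aldv] -> 11 lines: qosz emksu ttgj itz ozt cvf duzuf aldv pjzr spdn qcjz
Hunk 3: at line 6 remove [aldv] add [cvby,yyfkr] -> 12 lines: qosz emksu ttgj itz ozt cvf duzuf cvby yyfkr pjzr spdn qcjz
Hunk 4: at line 5 remove [duzuf,cvby] add [rrgw] -> 11 lines: qosz emksu ttgj itz ozt cvf rrgw yyfkr pjzr spdn qcjz
Hunk 5: at line 6 remove [rrgw] add [mzt,gzkf] -> 12 lines: qosz emksu ttgj itz ozt cvf mzt gzkf yyfkr pjzr spdn qcjz
Final line count: 12

Answer: 12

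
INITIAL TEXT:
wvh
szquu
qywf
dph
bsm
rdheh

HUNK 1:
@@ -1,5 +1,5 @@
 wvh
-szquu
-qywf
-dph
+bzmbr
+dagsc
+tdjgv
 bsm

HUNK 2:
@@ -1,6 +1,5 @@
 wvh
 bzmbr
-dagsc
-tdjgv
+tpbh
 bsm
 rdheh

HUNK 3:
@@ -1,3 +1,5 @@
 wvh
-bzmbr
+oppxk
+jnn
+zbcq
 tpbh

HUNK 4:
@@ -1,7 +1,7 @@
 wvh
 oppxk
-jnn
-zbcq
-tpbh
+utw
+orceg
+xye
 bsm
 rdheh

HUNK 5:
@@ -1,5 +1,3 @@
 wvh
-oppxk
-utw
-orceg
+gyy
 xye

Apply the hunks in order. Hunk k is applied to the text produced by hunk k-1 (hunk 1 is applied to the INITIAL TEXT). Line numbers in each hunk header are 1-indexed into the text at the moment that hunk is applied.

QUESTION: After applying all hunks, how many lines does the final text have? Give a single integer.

Answer: 5

Derivation:
Hunk 1: at line 1 remove [szquu,qywf,dph] add [bzmbr,dagsc,tdjgv] -> 6 lines: wvh bzmbr dagsc tdjgv bsm rdheh
Hunk 2: at line 1 remove [dagsc,tdjgv] add [tpbh] -> 5 lines: wvh bzmbr tpbh bsm rdheh
Hunk 3: at line 1 remove [bzmbr] add [oppxk,jnn,zbcq] -> 7 lines: wvh oppxk jnn zbcq tpbh bsm rdheh
Hunk 4: at line 1 remove [jnn,zbcq,tpbh] add [utw,orceg,xye] -> 7 lines: wvh oppxk utw orceg xye bsm rdheh
Hunk 5: at line 1 remove [oppxk,utw,orceg] add [gyy] -> 5 lines: wvh gyy xye bsm rdheh
Final line count: 5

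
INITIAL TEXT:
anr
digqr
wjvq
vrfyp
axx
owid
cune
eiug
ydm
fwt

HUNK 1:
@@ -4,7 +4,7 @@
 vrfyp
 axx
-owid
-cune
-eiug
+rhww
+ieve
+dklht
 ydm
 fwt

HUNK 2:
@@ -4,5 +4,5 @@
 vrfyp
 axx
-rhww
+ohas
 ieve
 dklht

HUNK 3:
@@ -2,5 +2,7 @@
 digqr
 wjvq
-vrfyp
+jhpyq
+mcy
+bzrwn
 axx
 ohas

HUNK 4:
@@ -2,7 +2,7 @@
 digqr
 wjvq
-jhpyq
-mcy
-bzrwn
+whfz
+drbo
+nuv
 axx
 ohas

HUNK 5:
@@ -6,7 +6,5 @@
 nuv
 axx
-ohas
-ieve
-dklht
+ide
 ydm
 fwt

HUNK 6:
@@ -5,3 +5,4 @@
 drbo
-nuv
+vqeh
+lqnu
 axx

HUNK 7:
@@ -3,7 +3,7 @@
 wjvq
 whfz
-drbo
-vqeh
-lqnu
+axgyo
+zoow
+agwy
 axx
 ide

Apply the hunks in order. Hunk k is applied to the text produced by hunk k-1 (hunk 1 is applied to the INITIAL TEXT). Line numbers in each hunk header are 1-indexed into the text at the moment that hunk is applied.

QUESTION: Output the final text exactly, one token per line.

Answer: anr
digqr
wjvq
whfz
axgyo
zoow
agwy
axx
ide
ydm
fwt

Derivation:
Hunk 1: at line 4 remove [owid,cune,eiug] add [rhww,ieve,dklht] -> 10 lines: anr digqr wjvq vrfyp axx rhww ieve dklht ydm fwt
Hunk 2: at line 4 remove [rhww] add [ohas] -> 10 lines: anr digqr wjvq vrfyp axx ohas ieve dklht ydm fwt
Hunk 3: at line 2 remove [vrfyp] add [jhpyq,mcy,bzrwn] -> 12 lines: anr digqr wjvq jhpyq mcy bzrwn axx ohas ieve dklht ydm fwt
Hunk 4: at line 2 remove [jhpyq,mcy,bzrwn] add [whfz,drbo,nuv] -> 12 lines: anr digqr wjvq whfz drbo nuv axx ohas ieve dklht ydm fwt
Hunk 5: at line 6 remove [ohas,ieve,dklht] add [ide] -> 10 lines: anr digqr wjvq whfz drbo nuv axx ide ydm fwt
Hunk 6: at line 5 remove [nuv] add [vqeh,lqnu] -> 11 lines: anr digqr wjvq whfz drbo vqeh lqnu axx ide ydm fwt
Hunk 7: at line 3 remove [drbo,vqeh,lqnu] add [axgyo,zoow,agwy] -> 11 lines: anr digqr wjvq whfz axgyo zoow agwy axx ide ydm fwt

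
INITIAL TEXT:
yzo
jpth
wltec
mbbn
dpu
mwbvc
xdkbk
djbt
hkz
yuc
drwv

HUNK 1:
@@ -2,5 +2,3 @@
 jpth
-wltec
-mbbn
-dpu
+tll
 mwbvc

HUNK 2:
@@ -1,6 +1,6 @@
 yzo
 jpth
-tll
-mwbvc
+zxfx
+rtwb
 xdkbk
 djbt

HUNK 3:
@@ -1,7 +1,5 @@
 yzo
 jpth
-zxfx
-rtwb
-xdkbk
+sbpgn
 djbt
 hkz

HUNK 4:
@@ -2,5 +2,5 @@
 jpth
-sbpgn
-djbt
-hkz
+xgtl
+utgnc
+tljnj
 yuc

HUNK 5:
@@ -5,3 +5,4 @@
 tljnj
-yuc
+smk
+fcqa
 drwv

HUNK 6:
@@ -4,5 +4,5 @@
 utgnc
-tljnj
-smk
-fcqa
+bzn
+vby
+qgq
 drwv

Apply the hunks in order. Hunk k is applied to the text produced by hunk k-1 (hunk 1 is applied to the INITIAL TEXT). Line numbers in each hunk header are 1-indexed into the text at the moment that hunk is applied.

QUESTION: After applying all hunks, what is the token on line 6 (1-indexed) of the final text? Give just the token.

Answer: vby

Derivation:
Hunk 1: at line 2 remove [wltec,mbbn,dpu] add [tll] -> 9 lines: yzo jpth tll mwbvc xdkbk djbt hkz yuc drwv
Hunk 2: at line 1 remove [tll,mwbvc] add [zxfx,rtwb] -> 9 lines: yzo jpth zxfx rtwb xdkbk djbt hkz yuc drwv
Hunk 3: at line 1 remove [zxfx,rtwb,xdkbk] add [sbpgn] -> 7 lines: yzo jpth sbpgn djbt hkz yuc drwv
Hunk 4: at line 2 remove [sbpgn,djbt,hkz] add [xgtl,utgnc,tljnj] -> 7 lines: yzo jpth xgtl utgnc tljnj yuc drwv
Hunk 5: at line 5 remove [yuc] add [smk,fcqa] -> 8 lines: yzo jpth xgtl utgnc tljnj smk fcqa drwv
Hunk 6: at line 4 remove [tljnj,smk,fcqa] add [bzn,vby,qgq] -> 8 lines: yzo jpth xgtl utgnc bzn vby qgq drwv
Final line 6: vby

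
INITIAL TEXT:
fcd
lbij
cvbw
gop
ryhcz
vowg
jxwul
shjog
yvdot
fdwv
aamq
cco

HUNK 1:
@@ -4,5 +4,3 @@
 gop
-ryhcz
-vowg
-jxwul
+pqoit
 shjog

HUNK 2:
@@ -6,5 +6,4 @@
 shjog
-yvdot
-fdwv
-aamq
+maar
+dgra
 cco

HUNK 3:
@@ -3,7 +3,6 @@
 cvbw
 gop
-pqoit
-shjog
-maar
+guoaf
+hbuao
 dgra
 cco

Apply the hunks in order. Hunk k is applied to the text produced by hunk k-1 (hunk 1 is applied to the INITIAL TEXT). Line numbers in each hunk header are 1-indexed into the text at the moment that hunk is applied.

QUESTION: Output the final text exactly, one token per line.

Hunk 1: at line 4 remove [ryhcz,vowg,jxwul] add [pqoit] -> 10 lines: fcd lbij cvbw gop pqoit shjog yvdot fdwv aamq cco
Hunk 2: at line 6 remove [yvdot,fdwv,aamq] add [maar,dgra] -> 9 lines: fcd lbij cvbw gop pqoit shjog maar dgra cco
Hunk 3: at line 3 remove [pqoit,shjog,maar] add [guoaf,hbuao] -> 8 lines: fcd lbij cvbw gop guoaf hbuao dgra cco

Answer: fcd
lbij
cvbw
gop
guoaf
hbuao
dgra
cco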